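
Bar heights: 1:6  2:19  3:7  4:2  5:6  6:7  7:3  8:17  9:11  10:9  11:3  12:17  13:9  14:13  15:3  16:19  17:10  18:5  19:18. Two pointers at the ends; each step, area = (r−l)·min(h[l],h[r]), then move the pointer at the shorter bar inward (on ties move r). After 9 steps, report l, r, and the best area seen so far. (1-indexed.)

l=2, r=11, best area=306

[1,19] min(6,18)*18=108 best=108 * → l++
[2,19] min(19,18)*17=306 best=306 * → r--
[2,18] min(19,5)*16=80 best=306 → r--
[2,17] min(19,10)*15=150 best=306 → r--
[2,16] min(19,19)*14=266 best=306 → r--
[2,15] min(19,3)*13=39 best=306 → r--
[2,14] min(19,13)*12=156 best=306 → r--
[2,13] min(19,9)*11=99 best=306 → r--
[2,12] min(19,17)*10=170 best=306 → r--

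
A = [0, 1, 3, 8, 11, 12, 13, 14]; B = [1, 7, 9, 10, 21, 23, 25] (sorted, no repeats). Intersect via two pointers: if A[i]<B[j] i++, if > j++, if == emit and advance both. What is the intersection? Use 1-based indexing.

i=1 j=1: 0<1, i++
i=2 j=1: 1==1 emit, i++,j++
i=3 j=2: 3<7, i++
i=4 j=2: 8>7, j++
i=4 j=3: 8<9, i++
i=5 j=3: 11>9, j++
i=5 j=4: 11>10, j++
i=5 j=5: 11<21, i++
i=6 j=5: 12<21, i++
i=7 j=5: 13<21, i++
i=8 j=5: 14<21, i++

intersection = [1]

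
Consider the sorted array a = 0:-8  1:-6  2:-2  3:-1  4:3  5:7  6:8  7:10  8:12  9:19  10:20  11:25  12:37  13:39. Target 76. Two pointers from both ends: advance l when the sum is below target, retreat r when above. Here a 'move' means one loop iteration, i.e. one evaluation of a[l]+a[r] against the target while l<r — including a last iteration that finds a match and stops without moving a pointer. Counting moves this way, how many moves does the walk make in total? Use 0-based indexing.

l=0 r=13: -8+39=31 <76, l++
l=1 r=13: -6+39=33 <76, l++
l=2 r=13: -2+39=37 <76, l++
l=3 r=13: -1+39=38 <76, l++
l=4 r=13: 3+39=42 <76, l++
l=5 r=13: 7+39=46 <76, l++
l=6 r=13: 8+39=47 <76, l++
l=7 r=13: 10+39=49 <76, l++
l=8 r=13: 12+39=51 <76, l++
l=9 r=13: 19+39=58 <76, l++
l=10 r=13: 20+39=59 <76, l++
l=11 r=13: 25+39=64 <76, l++
l=12 r=13: 37+39=76, found

13 moves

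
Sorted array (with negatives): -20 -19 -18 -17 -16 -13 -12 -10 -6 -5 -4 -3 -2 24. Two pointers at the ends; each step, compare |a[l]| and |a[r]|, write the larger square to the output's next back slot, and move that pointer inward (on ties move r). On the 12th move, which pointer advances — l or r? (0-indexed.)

l

[0,13] |-20|<=|24| out[13]=576 → r--
[0,12] |-20|>|-2| out[12]=400 → l++
[1,12] |-19|>|-2| out[11]=361 → l++
[2,12] |-18|>|-2| out[10]=324 → l++
[3,12] |-17|>|-2| out[9]=289 → l++
[4,12] |-16|>|-2| out[8]=256 → l++
[5,12] |-13|>|-2| out[7]=169 → l++
[6,12] |-12|>|-2| out[6]=144 → l++
[7,12] |-10|>|-2| out[5]=100 → l++
[8,12] |-6|>|-2| out[4]=36 → l++
[9,12] |-5|>|-2| out[3]=25 → l++
[10,12] |-4|>|-2| out[2]=16 → l++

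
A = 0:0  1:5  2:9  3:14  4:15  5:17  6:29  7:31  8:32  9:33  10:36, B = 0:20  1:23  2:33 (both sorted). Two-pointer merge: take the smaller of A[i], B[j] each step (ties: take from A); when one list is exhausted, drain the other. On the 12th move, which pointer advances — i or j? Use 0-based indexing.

[i=0,j=0] A[i]=0<=B[j]=20 take 0 → i++
[i=1,j=0] A[i]=5<=B[j]=20 take 5 → i++
[i=2,j=0] A[i]=9<=B[j]=20 take 9 → i++
[i=3,j=0] A[i]=14<=B[j]=20 take 14 → i++
[i=4,j=0] A[i]=15<=B[j]=20 take 15 → i++
[i=5,j=0] A[i]=17<=B[j]=20 take 17 → i++
[i=6,j=0] A[i]=29>B[j]=20 take 20 → j++
[i=6,j=1] A[i]=29>B[j]=23 take 23 → j++
[i=6,j=2] A[i]=29<=B[j]=33 take 29 → i++
[i=7,j=2] A[i]=31<=B[j]=33 take 31 → i++
[i=8,j=2] A[i]=32<=B[j]=33 take 32 → i++
[i=9,j=2] A[i]=33<=B[j]=33 take 33 → i++

i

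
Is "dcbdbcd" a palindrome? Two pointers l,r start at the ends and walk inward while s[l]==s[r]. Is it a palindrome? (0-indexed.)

palindrome

l=0 r=6: 'd'=='d', l++,r--
l=1 r=5: 'c'=='c', l++,r--
l=2 r=4: 'b'=='b', l++,r--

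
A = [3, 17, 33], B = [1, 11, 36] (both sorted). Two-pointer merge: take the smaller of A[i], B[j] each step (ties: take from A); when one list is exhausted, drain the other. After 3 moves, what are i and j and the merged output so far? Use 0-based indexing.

i=1, j=2, merged so far=[1, 3, 11]

[i=0,j=0] A[i]=3>B[j]=1 take 1 → j++
[i=0,j=1] A[i]=3<=B[j]=11 take 3 → i++
[i=1,j=1] A[i]=17>B[j]=11 take 11 → j++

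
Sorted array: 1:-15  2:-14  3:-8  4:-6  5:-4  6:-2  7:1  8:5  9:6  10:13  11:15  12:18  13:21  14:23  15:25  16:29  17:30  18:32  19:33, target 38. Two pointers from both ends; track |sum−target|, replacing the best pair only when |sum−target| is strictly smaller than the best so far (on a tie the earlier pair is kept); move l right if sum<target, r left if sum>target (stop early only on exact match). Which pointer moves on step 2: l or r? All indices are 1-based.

l

[1,19] -15+33=18 d=20 * → l++
[2,19] -14+33=19 d=19 * → l++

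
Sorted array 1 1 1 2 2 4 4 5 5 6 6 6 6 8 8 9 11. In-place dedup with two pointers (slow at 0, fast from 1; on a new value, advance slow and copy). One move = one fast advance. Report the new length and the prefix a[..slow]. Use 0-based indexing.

(s=0,f=1) a[fast]=1=a[slow] dup → fast++
(s=0,f=2) a[fast]=1=a[slow] dup → fast++
(s=0,f=3) a[fast]=2≠a[slow]=1 write a[1]=2 → slow++,fast++
(s=1,f=4) a[fast]=2=a[slow] dup → fast++
(s=1,f=5) a[fast]=4≠a[slow]=2 write a[2]=4 → slow++,fast++
(s=2,f=6) a[fast]=4=a[slow] dup → fast++
(s=2,f=7) a[fast]=5≠a[slow]=4 write a[3]=5 → slow++,fast++
(s=3,f=8) a[fast]=5=a[slow] dup → fast++
(s=3,f=9) a[fast]=6≠a[slow]=5 write a[4]=6 → slow++,fast++
(s=4,f=10) a[fast]=6=a[slow] dup → fast++
(s=4,f=11) a[fast]=6=a[slow] dup → fast++
(s=4,f=12) a[fast]=6=a[slow] dup → fast++
(s=4,f=13) a[fast]=8≠a[slow]=6 write a[5]=8 → slow++,fast++
(s=5,f=14) a[fast]=8=a[slow] dup → fast++
(s=5,f=15) a[fast]=9≠a[slow]=8 write a[6]=9 → slow++,fast++
(s=6,f=16) a[fast]=11≠a[slow]=9 write a[7]=11 → slow++,fast++

length 8; prefix = [1, 2, 4, 5, 6, 8, 9, 11]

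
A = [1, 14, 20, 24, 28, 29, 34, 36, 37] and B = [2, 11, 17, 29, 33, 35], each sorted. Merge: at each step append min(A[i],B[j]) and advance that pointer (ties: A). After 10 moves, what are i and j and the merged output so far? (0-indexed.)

i=0 j=0: A[i]=1<=B[j]=2 take 1, i++
i=1 j=0: A[i]=14>B[j]=2 take 2, j++
i=1 j=1: A[i]=14>B[j]=11 take 11, j++
i=1 j=2: A[i]=14<=B[j]=17 take 14, i++
i=2 j=2: A[i]=20>B[j]=17 take 17, j++
i=2 j=3: A[i]=20<=B[j]=29 take 20, i++
i=3 j=3: A[i]=24<=B[j]=29 take 24, i++
i=4 j=3: A[i]=28<=B[j]=29 take 28, i++
i=5 j=3: A[i]=29<=B[j]=29 take 29, i++
i=6 j=3: A[i]=34>B[j]=29 take 29, j++

i=6, j=4, merged so far=[1, 2, 11, 14, 17, 20, 24, 28, 29, 29]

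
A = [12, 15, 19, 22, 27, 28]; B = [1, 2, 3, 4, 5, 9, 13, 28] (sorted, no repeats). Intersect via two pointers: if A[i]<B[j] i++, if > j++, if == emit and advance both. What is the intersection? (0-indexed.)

i=0 j=0: 12>1, j++
i=0 j=1: 12>2, j++
i=0 j=2: 12>3, j++
i=0 j=3: 12>4, j++
i=0 j=4: 12>5, j++
i=0 j=5: 12>9, j++
i=0 j=6: 12<13, i++
i=1 j=6: 15>13, j++
i=1 j=7: 15<28, i++
i=2 j=7: 19<28, i++
i=3 j=7: 22<28, i++
i=4 j=7: 27<28, i++
i=5 j=7: 28==28 emit, i++,j++

intersection = [28]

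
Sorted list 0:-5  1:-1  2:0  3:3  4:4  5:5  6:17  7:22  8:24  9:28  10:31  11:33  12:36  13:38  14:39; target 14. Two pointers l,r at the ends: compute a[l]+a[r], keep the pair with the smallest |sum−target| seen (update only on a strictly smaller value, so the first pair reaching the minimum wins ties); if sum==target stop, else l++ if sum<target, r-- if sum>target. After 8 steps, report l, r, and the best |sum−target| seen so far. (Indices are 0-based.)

[0,14] -5+39=34 d=20 * → r--
[0,13] -5+38=33 d=19 * → r--
[0,12] -5+36=31 d=17 * → r--
[0,11] -5+33=28 d=14 * → r--
[0,10] -5+31=26 d=12 * → r--
[0,9] -5+28=23 d=9 * → r--
[0,8] -5+24=19 d=5 * → r--
[0,7] -5+22=17 d=3 * → r--

l=0, r=6, best |Δ|=3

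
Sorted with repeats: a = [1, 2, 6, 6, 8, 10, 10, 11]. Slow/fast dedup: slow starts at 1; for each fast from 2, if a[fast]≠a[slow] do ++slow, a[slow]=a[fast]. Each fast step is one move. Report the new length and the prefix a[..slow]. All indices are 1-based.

(s=1,f=2) a[fast]=2≠a[slow]=1 write a[2]=2 → slow++,fast++
(s=2,f=3) a[fast]=6≠a[slow]=2 write a[3]=6 → slow++,fast++
(s=3,f=4) a[fast]=6=a[slow] dup → fast++
(s=3,f=5) a[fast]=8≠a[slow]=6 write a[4]=8 → slow++,fast++
(s=4,f=6) a[fast]=10≠a[slow]=8 write a[5]=10 → slow++,fast++
(s=5,f=7) a[fast]=10=a[slow] dup → fast++
(s=5,f=8) a[fast]=11≠a[slow]=10 write a[6]=11 → slow++,fast++

length 6; prefix = [1, 2, 6, 8, 10, 11]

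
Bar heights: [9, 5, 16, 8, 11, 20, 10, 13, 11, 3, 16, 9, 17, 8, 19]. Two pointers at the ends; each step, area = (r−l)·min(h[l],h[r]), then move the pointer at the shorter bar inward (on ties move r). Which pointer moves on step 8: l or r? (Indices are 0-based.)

l=0 r=14: min(9,19)*14=126 best=126 *, l++
l=1 r=14: min(5,19)*13=65 best=126, l++
l=2 r=14: min(16,19)*12=192 best=192 *, l++
l=3 r=14: min(8,19)*11=88 best=192, l++
l=4 r=14: min(11,19)*10=110 best=192, l++
l=5 r=14: min(20,19)*9=171 best=192, r--
l=5 r=13: min(20,8)*8=64 best=192, r--
l=5 r=12: min(20,17)*7=119 best=192, r--

r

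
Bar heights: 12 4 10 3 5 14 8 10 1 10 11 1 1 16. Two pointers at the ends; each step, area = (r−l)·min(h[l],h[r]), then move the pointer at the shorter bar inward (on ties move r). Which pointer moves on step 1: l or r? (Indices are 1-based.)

l

[1,14] min(12,16)*13=156 best=156 * → l++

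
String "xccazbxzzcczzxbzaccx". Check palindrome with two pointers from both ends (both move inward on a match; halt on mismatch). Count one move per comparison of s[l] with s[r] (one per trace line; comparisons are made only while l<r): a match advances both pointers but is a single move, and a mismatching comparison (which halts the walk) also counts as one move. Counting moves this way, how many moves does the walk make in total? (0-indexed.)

l=0 r=19: 'x'=='x', l++,r--
l=1 r=18: 'c'=='c', l++,r--
l=2 r=17: 'c'=='c', l++,r--
l=3 r=16: 'a'=='a', l++,r--
l=4 r=15: 'z'=='z', l++,r--
l=5 r=14: 'b'=='b', l++,r--
l=6 r=13: 'x'=='x', l++,r--
l=7 r=12: 'z'=='z', l++,r--
l=8 r=11: 'z'=='z', l++,r--
l=9 r=10: 'c'=='c', l++,r--

10 moves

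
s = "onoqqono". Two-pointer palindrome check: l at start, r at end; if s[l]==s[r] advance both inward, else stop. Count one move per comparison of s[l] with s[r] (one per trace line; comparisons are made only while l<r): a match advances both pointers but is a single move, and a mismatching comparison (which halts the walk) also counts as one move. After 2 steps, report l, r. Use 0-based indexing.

l=0 r=7: 'o'=='o', l++,r--
l=1 r=6: 'n'=='n', l++,r--

l=2, r=5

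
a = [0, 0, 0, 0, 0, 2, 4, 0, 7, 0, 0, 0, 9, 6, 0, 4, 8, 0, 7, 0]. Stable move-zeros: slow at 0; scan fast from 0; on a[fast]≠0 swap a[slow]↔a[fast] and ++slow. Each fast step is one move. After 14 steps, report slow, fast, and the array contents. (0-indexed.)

slow=5, fast=14, a=[2, 4, 7, 9, 6, 0, 0, 0, 0, 0, 0, 0, 0, 0, 0, 4, 8, 0, 7, 0]

slow=0 fast=0: a[fast]=0, fast++
slow=0 fast=1: a[fast]=0, fast++
slow=0 fast=2: a[fast]=0, fast++
slow=0 fast=3: a[fast]=0, fast++
slow=0 fast=4: a[fast]=0, fast++
slow=0 fast=5: a[fast]=2≠0 swap→a[0]=2, slow++,fast++
slow=1 fast=6: a[fast]=4≠0 swap→a[1]=4, slow++,fast++
slow=2 fast=7: a[fast]=0, fast++
slow=2 fast=8: a[fast]=7≠0 swap→a[2]=7, slow++,fast++
slow=3 fast=9: a[fast]=0, fast++
slow=3 fast=10: a[fast]=0, fast++
slow=3 fast=11: a[fast]=0, fast++
slow=3 fast=12: a[fast]=9≠0 swap→a[3]=9, slow++,fast++
slow=4 fast=13: a[fast]=6≠0 swap→a[4]=6, slow++,fast++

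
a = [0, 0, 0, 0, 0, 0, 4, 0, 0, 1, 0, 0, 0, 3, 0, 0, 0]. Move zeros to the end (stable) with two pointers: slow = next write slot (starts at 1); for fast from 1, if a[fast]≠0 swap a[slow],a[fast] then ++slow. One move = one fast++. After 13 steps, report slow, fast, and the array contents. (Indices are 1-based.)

slow=1 fast=1: a[fast]=0, fast++
slow=1 fast=2: a[fast]=0, fast++
slow=1 fast=3: a[fast]=0, fast++
slow=1 fast=4: a[fast]=0, fast++
slow=1 fast=5: a[fast]=0, fast++
slow=1 fast=6: a[fast]=0, fast++
slow=1 fast=7: a[fast]=4≠0 swap→a[1]=4, slow++,fast++
slow=2 fast=8: a[fast]=0, fast++
slow=2 fast=9: a[fast]=0, fast++
slow=2 fast=10: a[fast]=1≠0 swap→a[2]=1, slow++,fast++
slow=3 fast=11: a[fast]=0, fast++
slow=3 fast=12: a[fast]=0, fast++
slow=3 fast=13: a[fast]=0, fast++

slow=3, fast=14, a=[4, 1, 0, 0, 0, 0, 0, 0, 0, 0, 0, 0, 0, 3, 0, 0, 0]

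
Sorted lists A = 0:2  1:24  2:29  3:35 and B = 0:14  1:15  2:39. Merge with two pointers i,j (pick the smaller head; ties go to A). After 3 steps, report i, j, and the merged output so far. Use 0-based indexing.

i=1, j=2, merged so far=[2, 14, 15]

i=0 j=0: A[i]=2<=B[j]=14 take 2, i++
i=1 j=0: A[i]=24>B[j]=14 take 14, j++
i=1 j=1: A[i]=24>B[j]=15 take 15, j++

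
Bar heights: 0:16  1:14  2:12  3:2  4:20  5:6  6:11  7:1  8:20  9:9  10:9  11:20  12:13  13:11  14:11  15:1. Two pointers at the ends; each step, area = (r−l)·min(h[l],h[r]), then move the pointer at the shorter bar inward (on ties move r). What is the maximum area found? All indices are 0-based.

[0,15] min(16,1)*15=15 best=15 * → r--
[0,14] min(16,11)*14=154 best=154 * → r--
[0,13] min(16,11)*13=143 best=154 → r--
[0,12] min(16,13)*12=156 best=156 * → r--
[0,11] min(16,20)*11=176 best=176 * → l++
[1,11] min(14,20)*10=140 best=176 → l++
[2,11] min(12,20)*9=108 best=176 → l++
[3,11] min(2,20)*8=16 best=176 → l++
[4,11] min(20,20)*7=140 best=176 → r--
[4,10] min(20,9)*6=54 best=176 → r--
[4,9] min(20,9)*5=45 best=176 → r--
[4,8] min(20,20)*4=80 best=176 → r--
[4,7] min(20,1)*3=3 best=176 → r--
[4,6] min(20,11)*2=22 best=176 → r--
[4,5] min(20,6)*1=6 best=176 → r--

max area = 176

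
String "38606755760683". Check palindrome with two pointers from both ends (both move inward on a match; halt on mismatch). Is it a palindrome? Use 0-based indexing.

palindrome

l=0 r=13: '3'=='3', l++,r--
l=1 r=12: '8'=='8', l++,r--
l=2 r=11: '6'=='6', l++,r--
l=3 r=10: '0'=='0', l++,r--
l=4 r=9: '6'=='6', l++,r--
l=5 r=8: '7'=='7', l++,r--
l=6 r=7: '5'=='5', l++,r--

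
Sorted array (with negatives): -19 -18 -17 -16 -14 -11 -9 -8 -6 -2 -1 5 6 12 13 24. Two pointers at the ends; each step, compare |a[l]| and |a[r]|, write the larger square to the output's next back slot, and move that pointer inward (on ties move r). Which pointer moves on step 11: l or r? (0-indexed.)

l

[0,15] |-19|<=|24| out[15]=576 → r--
[0,14] |-19|>|13| out[14]=361 → l++
[1,14] |-18|>|13| out[13]=324 → l++
[2,14] |-17|>|13| out[12]=289 → l++
[3,14] |-16|>|13| out[11]=256 → l++
[4,14] |-14|>|13| out[10]=196 → l++
[5,14] |-11|<=|13| out[9]=169 → r--
[5,13] |-11|<=|12| out[8]=144 → r--
[5,12] |-11|>|6| out[7]=121 → l++
[6,12] |-9|>|6| out[6]=81 → l++
[7,12] |-8|>|6| out[5]=64 → l++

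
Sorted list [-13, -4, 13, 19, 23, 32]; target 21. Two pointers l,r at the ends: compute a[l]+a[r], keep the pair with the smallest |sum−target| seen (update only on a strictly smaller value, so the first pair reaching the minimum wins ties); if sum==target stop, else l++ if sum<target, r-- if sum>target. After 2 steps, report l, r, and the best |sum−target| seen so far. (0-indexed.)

l=1, r=4, best |Δ|=2

[0,5] -13+32=19 d=2 * → l++
[1,5] -4+32=28 d=7 → r--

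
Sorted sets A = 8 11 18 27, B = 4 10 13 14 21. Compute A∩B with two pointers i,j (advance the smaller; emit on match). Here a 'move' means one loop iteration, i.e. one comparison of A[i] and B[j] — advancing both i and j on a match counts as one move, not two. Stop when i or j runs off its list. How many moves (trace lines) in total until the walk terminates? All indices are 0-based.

i=0 j=0: 8>4, j++
i=0 j=1: 8<10, i++
i=1 j=1: 11>10, j++
i=1 j=2: 11<13, i++
i=2 j=2: 18>13, j++
i=2 j=3: 18>14, j++
i=2 j=4: 18<21, i++
i=3 j=4: 27>21, j++

8 moves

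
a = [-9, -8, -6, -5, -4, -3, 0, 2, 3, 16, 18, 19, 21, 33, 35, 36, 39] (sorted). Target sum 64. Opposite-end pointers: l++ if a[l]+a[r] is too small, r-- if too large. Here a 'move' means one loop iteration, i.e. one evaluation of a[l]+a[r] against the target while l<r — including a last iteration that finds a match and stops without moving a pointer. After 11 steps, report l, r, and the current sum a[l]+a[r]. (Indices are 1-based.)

l=12, r=17, sum=58

l=1 r=17: -9+39=30 <64, l++
l=2 r=17: -8+39=31 <64, l++
l=3 r=17: -6+39=33 <64, l++
l=4 r=17: -5+39=34 <64, l++
l=5 r=17: -4+39=35 <64, l++
l=6 r=17: -3+39=36 <64, l++
l=7 r=17: 0+39=39 <64, l++
l=8 r=17: 2+39=41 <64, l++
l=9 r=17: 3+39=42 <64, l++
l=10 r=17: 16+39=55 <64, l++
l=11 r=17: 18+39=57 <64, l++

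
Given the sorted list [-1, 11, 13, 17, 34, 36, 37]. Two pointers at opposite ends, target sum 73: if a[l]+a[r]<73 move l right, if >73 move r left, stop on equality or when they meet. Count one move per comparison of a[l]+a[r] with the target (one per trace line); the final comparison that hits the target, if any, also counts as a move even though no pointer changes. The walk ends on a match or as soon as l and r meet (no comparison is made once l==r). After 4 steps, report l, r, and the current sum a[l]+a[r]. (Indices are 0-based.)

l=0 r=6: -1+37=36 <73, l++
l=1 r=6: 11+37=48 <73, l++
l=2 r=6: 13+37=50 <73, l++
l=3 r=6: 17+37=54 <73, l++

l=4, r=6, sum=71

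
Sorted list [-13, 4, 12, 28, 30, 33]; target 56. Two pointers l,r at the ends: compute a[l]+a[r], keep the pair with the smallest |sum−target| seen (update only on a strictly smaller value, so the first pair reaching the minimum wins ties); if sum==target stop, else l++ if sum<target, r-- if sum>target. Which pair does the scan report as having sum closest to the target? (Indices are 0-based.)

l=0 r=5: -13+33=20 d=36 *, l++
l=1 r=5: 4+33=37 d=19 *, l++
l=2 r=5: 12+33=45 d=11 *, l++
l=3 r=5: 28+33=61 d=5 *, r--
l=3 r=4: 28+30=58 d=2 *, r--

pair (28, 30) with sum 58 (|Δ|=2)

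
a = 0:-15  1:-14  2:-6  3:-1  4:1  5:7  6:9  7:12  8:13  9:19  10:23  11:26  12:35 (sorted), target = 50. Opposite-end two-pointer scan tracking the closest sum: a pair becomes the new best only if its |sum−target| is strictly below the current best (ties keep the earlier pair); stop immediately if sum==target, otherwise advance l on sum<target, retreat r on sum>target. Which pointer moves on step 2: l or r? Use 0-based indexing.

[0,12] -15+35=20 d=30 * → l++
[1,12] -14+35=21 d=29 * → l++

l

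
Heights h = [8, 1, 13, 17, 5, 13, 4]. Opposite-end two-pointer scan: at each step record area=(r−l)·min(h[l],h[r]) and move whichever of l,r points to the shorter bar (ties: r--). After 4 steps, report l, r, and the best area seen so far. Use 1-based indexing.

[1,7] min(8,4)*6=24 best=24 * → r--
[1,6] min(8,13)*5=40 best=40 * → l++
[2,6] min(1,13)*4=4 best=40 → l++
[3,6] min(13,13)*3=39 best=40 → r--

l=3, r=5, best area=40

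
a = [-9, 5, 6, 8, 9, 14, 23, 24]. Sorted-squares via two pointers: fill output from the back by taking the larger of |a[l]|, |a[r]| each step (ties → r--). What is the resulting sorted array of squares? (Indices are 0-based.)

l=0 r=7: |-9|<=|24| out[7]=576, r--
l=0 r=6: |-9|<=|23| out[6]=529, r--
l=0 r=5: |-9|<=|14| out[5]=196, r--
l=0 r=4: |-9|<=|9| out[4]=81, r--
l=0 r=3: |-9|>|8| out[3]=81, l++
l=1 r=3: |5|<=|8| out[2]=64, r--
l=1 r=2: |5|<=|6| out[1]=36, r--
l=1 r=1: |5|<=|5| out[0]=25, r--

[25, 36, 64, 81, 81, 196, 529, 576]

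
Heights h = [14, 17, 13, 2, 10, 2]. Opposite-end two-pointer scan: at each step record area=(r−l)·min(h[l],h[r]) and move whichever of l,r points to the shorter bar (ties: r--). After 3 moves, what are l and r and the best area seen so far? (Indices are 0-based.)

l=0, r=2, best area=40

[0,5] min(14,2)*5=10 best=10 * → r--
[0,4] min(14,10)*4=40 best=40 * → r--
[0,3] min(14,2)*3=6 best=40 → r--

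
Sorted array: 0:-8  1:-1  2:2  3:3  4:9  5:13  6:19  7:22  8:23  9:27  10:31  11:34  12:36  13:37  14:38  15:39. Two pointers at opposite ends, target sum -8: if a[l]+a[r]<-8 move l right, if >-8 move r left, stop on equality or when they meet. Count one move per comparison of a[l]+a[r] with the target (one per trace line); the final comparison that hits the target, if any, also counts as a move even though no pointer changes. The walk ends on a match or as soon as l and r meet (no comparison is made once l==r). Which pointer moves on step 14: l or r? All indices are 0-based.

r

l=0 r=15: -8+39=31 >-8, r--
l=0 r=14: -8+38=30 >-8, r--
l=0 r=13: -8+37=29 >-8, r--
l=0 r=12: -8+36=28 >-8, r--
l=0 r=11: -8+34=26 >-8, r--
l=0 r=10: -8+31=23 >-8, r--
l=0 r=9: -8+27=19 >-8, r--
l=0 r=8: -8+23=15 >-8, r--
l=0 r=7: -8+22=14 >-8, r--
l=0 r=6: -8+19=11 >-8, r--
l=0 r=5: -8+13=5 >-8, r--
l=0 r=4: -8+9=1 >-8, r--
l=0 r=3: -8+3=-5 >-8, r--
l=0 r=2: -8+2=-6 >-8, r--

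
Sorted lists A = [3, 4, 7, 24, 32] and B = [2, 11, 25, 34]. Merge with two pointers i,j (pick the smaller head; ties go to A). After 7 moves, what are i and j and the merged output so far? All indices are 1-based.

i=1 j=1: A[i]=3>B[j]=2 take 2, j++
i=1 j=2: A[i]=3<=B[j]=11 take 3, i++
i=2 j=2: A[i]=4<=B[j]=11 take 4, i++
i=3 j=2: A[i]=7<=B[j]=11 take 7, i++
i=4 j=2: A[i]=24>B[j]=11 take 11, j++
i=4 j=3: A[i]=24<=B[j]=25 take 24, i++
i=5 j=3: A[i]=32>B[j]=25 take 25, j++

i=5, j=4, merged so far=[2, 3, 4, 7, 11, 24, 25]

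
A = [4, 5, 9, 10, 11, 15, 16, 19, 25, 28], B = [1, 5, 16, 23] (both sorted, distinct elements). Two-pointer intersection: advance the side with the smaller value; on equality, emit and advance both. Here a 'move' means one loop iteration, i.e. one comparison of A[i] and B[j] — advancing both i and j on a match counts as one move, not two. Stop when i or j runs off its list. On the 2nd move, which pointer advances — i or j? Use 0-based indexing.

i

i=0 j=0: 4>1, j++
i=0 j=1: 4<5, i++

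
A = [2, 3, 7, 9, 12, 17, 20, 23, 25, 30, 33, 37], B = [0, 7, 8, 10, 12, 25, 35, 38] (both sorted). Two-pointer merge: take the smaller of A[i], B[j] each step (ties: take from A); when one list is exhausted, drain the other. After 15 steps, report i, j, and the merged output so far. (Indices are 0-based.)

[i=0,j=0] A[i]=2>B[j]=0 take 0 → j++
[i=0,j=1] A[i]=2<=B[j]=7 take 2 → i++
[i=1,j=1] A[i]=3<=B[j]=7 take 3 → i++
[i=2,j=1] A[i]=7<=B[j]=7 take 7 → i++
[i=3,j=1] A[i]=9>B[j]=7 take 7 → j++
[i=3,j=2] A[i]=9>B[j]=8 take 8 → j++
[i=3,j=3] A[i]=9<=B[j]=10 take 9 → i++
[i=4,j=3] A[i]=12>B[j]=10 take 10 → j++
[i=4,j=4] A[i]=12<=B[j]=12 take 12 → i++
[i=5,j=4] A[i]=17>B[j]=12 take 12 → j++
[i=5,j=5] A[i]=17<=B[j]=25 take 17 → i++
[i=6,j=5] A[i]=20<=B[j]=25 take 20 → i++
[i=7,j=5] A[i]=23<=B[j]=25 take 23 → i++
[i=8,j=5] A[i]=25<=B[j]=25 take 25 → i++
[i=9,j=5] A[i]=30>B[j]=25 take 25 → j++

i=9, j=6, merged so far=[0, 2, 3, 7, 7, 8, 9, 10, 12, 12, 17, 20, 23, 25, 25]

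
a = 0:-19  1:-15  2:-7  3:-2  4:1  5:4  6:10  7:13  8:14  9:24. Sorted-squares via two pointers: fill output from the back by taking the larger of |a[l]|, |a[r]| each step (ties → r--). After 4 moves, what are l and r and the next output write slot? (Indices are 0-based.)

[0,9] |-19|<=|24| out[9]=576 → r--
[0,8] |-19|>|14| out[8]=361 → l++
[1,8] |-15|>|14| out[7]=225 → l++
[2,8] |-7|<=|14| out[6]=196 → r--

l=2, r=7, next write slot=5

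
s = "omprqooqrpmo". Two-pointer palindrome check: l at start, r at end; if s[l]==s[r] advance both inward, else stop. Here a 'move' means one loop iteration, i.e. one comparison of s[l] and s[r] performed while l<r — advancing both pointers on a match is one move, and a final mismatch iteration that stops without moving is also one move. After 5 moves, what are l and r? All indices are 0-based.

[0,11] 'o'=='o' → l++,r--
[1,10] 'm'=='m' → l++,r--
[2,9] 'p'=='p' → l++,r--
[3,8] 'r'=='r' → l++,r--
[4,7] 'q'=='q' → l++,r--

l=5, r=6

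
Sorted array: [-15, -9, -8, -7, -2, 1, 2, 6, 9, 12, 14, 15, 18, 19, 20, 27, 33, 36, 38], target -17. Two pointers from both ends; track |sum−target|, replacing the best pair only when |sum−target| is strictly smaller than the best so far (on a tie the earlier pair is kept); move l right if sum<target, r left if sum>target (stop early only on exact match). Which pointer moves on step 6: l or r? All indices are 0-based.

l=0 r=18: -15+38=23 d=40 *, r--
l=0 r=17: -15+36=21 d=38 *, r--
l=0 r=16: -15+33=18 d=35 *, r--
l=0 r=15: -15+27=12 d=29 *, r--
l=0 r=14: -15+20=5 d=22 *, r--
l=0 r=13: -15+19=4 d=21 *, r--

r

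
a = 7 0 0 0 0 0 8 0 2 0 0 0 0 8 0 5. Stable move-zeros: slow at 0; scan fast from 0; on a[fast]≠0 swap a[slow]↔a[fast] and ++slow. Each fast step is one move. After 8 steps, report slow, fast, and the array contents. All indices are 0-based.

(s=0,f=0) a[fast]=7≠0 swap→a[0]=7 → slow++,fast++
(s=1,f=1) a[fast]=0 → fast++
(s=1,f=2) a[fast]=0 → fast++
(s=1,f=3) a[fast]=0 → fast++
(s=1,f=4) a[fast]=0 → fast++
(s=1,f=5) a[fast]=0 → fast++
(s=1,f=6) a[fast]=8≠0 swap→a[1]=8 → slow++,fast++
(s=2,f=7) a[fast]=0 → fast++

slow=2, fast=8, a=[7, 8, 0, 0, 0, 0, 0, 0, 2, 0, 0, 0, 0, 8, 0, 5]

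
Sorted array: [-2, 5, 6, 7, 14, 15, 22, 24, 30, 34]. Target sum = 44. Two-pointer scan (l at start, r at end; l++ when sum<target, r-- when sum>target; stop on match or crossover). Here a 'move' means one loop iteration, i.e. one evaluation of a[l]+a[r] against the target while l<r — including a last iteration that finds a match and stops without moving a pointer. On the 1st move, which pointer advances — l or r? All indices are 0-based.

l

[0,9] -2+34=32 <44 → l++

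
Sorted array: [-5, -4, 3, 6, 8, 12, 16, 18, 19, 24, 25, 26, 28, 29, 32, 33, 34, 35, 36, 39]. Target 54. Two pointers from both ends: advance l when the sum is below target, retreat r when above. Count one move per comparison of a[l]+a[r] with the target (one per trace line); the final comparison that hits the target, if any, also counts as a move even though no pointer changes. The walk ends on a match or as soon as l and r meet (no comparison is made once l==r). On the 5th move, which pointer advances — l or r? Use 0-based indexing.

l

l=0 r=19: -5+39=34 <54, l++
l=1 r=19: -4+39=35 <54, l++
l=2 r=19: 3+39=42 <54, l++
l=3 r=19: 6+39=45 <54, l++
l=4 r=19: 8+39=47 <54, l++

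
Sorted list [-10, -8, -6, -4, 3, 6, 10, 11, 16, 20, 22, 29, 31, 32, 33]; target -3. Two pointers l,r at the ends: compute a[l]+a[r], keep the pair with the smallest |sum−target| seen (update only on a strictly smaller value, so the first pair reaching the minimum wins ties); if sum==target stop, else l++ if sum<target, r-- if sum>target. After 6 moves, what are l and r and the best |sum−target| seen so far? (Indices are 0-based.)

l=0 r=14: -10+33=23 d=26 *, r--
l=0 r=13: -10+32=22 d=25 *, r--
l=0 r=12: -10+31=21 d=24 *, r--
l=0 r=11: -10+29=19 d=22 *, r--
l=0 r=10: -10+22=12 d=15 *, r--
l=0 r=9: -10+20=10 d=13 *, r--

l=0, r=8, best |Δ|=13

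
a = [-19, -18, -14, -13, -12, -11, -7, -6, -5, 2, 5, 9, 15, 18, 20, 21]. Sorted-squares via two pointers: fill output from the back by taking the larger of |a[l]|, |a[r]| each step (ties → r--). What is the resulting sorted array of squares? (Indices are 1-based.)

[4, 25, 25, 36, 49, 81, 121, 144, 169, 196, 225, 324, 324, 361, 400, 441]

l=1 r=16: |-19|<=|21| out[16]=441, r--
l=1 r=15: |-19|<=|20| out[15]=400, r--
l=1 r=14: |-19|>|18| out[14]=361, l++
l=2 r=14: |-18|<=|18| out[13]=324, r--
l=2 r=13: |-18|>|15| out[12]=324, l++
l=3 r=13: |-14|<=|15| out[11]=225, r--
l=3 r=12: |-14|>|9| out[10]=196, l++
l=4 r=12: |-13|>|9| out[9]=169, l++
l=5 r=12: |-12|>|9| out[8]=144, l++
l=6 r=12: |-11|>|9| out[7]=121, l++
l=7 r=12: |-7|<=|9| out[6]=81, r--
l=7 r=11: |-7|>|5| out[5]=49, l++
l=8 r=11: |-6|>|5| out[4]=36, l++
l=9 r=11: |-5|<=|5| out[3]=25, r--
l=9 r=10: |-5|>|2| out[2]=25, l++
l=10 r=10: |2|<=|2| out[1]=4, r--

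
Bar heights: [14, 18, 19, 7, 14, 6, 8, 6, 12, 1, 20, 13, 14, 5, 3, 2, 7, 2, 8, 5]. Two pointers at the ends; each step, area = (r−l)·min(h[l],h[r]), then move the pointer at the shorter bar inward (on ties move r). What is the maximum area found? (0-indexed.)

max area = 168

[0,19] min(14,5)*19=95 best=95 * → r--
[0,18] min(14,8)*18=144 best=144 * → r--
[0,17] min(14,2)*17=34 best=144 → r--
[0,16] min(14,7)*16=112 best=144 → r--
[0,15] min(14,2)*15=30 best=144 → r--
[0,14] min(14,3)*14=42 best=144 → r--
[0,13] min(14,5)*13=65 best=144 → r--
[0,12] min(14,14)*12=168 best=168 * → r--
[0,11] min(14,13)*11=143 best=168 → r--
[0,10] min(14,20)*10=140 best=168 → l++
[1,10] min(18,20)*9=162 best=168 → l++
[2,10] min(19,20)*8=152 best=168 → l++
[3,10] min(7,20)*7=49 best=168 → l++
[4,10] min(14,20)*6=84 best=168 → l++
[5,10] min(6,20)*5=30 best=168 → l++
[6,10] min(8,20)*4=32 best=168 → l++
[7,10] min(6,20)*3=18 best=168 → l++
[8,10] min(12,20)*2=24 best=168 → l++
[9,10] min(1,20)*1=1 best=168 → l++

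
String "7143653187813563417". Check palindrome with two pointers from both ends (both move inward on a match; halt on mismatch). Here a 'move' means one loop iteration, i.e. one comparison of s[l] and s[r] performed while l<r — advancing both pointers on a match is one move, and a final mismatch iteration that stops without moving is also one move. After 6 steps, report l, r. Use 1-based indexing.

[1,19] '7'=='7' → l++,r--
[2,18] '1'=='1' → l++,r--
[3,17] '4'=='4' → l++,r--
[4,16] '3'=='3' → l++,r--
[5,15] '6'=='6' → l++,r--
[6,14] '5'=='5' → l++,r--

l=7, r=13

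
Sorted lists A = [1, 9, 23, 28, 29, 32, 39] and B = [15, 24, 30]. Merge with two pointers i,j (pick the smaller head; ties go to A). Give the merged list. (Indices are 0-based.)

[i=0,j=0] A[i]=1<=B[j]=15 take 1 → i++
[i=1,j=0] A[i]=9<=B[j]=15 take 9 → i++
[i=2,j=0] A[i]=23>B[j]=15 take 15 → j++
[i=2,j=1] A[i]=23<=B[j]=24 take 23 → i++
[i=3,j=1] A[i]=28>B[j]=24 take 24 → j++
[i=3,j=2] A[i]=28<=B[j]=30 take 28 → i++
[i=4,j=2] A[i]=29<=B[j]=30 take 29 → i++
[i=5,j=2] A[i]=32>B[j]=30 take 30 → j++
[i=5,j=3] B done, take A[i]=32 → i++
[i=6,j=3] B done, take A[i]=39 → i++

[1, 9, 15, 23, 24, 28, 29, 30, 32, 39]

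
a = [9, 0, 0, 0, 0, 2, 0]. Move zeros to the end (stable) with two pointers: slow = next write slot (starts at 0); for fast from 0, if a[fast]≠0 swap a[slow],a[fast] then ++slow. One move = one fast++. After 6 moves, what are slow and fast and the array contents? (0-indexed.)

(s=0,f=0) a[fast]=9≠0 swap→a[0]=9 → slow++,fast++
(s=1,f=1) a[fast]=0 → fast++
(s=1,f=2) a[fast]=0 → fast++
(s=1,f=3) a[fast]=0 → fast++
(s=1,f=4) a[fast]=0 → fast++
(s=1,f=5) a[fast]=2≠0 swap→a[1]=2 → slow++,fast++

slow=2, fast=6, a=[9, 2, 0, 0, 0, 0, 0]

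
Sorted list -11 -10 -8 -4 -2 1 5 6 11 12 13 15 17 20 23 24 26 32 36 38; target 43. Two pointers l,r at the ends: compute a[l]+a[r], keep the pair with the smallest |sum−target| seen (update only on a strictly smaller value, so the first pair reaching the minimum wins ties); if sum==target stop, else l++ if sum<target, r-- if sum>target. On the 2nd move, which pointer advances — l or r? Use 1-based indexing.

l

l=1 r=20: -11+38=27 d=16 *, l++
l=2 r=20: -10+38=28 d=15 *, l++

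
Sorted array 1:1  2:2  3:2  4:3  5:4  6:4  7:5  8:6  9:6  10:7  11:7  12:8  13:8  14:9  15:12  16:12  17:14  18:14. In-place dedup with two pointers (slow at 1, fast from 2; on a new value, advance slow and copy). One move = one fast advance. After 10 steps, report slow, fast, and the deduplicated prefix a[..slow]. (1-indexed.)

(s=1,f=2) a[fast]=2≠a[slow]=1 write a[2]=2 → slow++,fast++
(s=2,f=3) a[fast]=2=a[slow] dup → fast++
(s=2,f=4) a[fast]=3≠a[slow]=2 write a[3]=3 → slow++,fast++
(s=3,f=5) a[fast]=4≠a[slow]=3 write a[4]=4 → slow++,fast++
(s=4,f=6) a[fast]=4=a[slow] dup → fast++
(s=4,f=7) a[fast]=5≠a[slow]=4 write a[5]=5 → slow++,fast++
(s=5,f=8) a[fast]=6≠a[slow]=5 write a[6]=6 → slow++,fast++
(s=6,f=9) a[fast]=6=a[slow] dup → fast++
(s=6,f=10) a[fast]=7≠a[slow]=6 write a[7]=7 → slow++,fast++
(s=7,f=11) a[fast]=7=a[slow] dup → fast++

slow=7, fast=12, prefix=[1, 2, 3, 4, 5, 6, 7]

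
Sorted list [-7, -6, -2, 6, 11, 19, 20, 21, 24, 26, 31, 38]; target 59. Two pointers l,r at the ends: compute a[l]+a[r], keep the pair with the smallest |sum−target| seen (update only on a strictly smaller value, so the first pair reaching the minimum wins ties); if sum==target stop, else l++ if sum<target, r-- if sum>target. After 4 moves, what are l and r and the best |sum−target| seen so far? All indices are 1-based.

l=5, r=12, best |Δ|=15

[1,12] -7+38=31 d=28 * → l++
[2,12] -6+38=32 d=27 * → l++
[3,12] -2+38=36 d=23 * → l++
[4,12] 6+38=44 d=15 * → l++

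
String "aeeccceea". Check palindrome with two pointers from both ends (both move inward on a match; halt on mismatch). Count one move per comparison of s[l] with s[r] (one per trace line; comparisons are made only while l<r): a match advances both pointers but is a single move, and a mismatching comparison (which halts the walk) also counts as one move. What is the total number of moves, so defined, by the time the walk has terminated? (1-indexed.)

[1,9] 'a'=='a' → l++,r--
[2,8] 'e'=='e' → l++,r--
[3,7] 'e'=='e' → l++,r--
[4,6] 'c'=='c' → l++,r--

4 moves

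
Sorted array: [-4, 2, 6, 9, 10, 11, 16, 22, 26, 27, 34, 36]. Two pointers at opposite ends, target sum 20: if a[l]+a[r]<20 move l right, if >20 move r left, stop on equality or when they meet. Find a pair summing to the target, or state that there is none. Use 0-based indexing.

(9, 11)

l=0 r=11: -4+36=32 >20, r--
l=0 r=10: -4+34=30 >20, r--
l=0 r=9: -4+27=23 >20, r--
l=0 r=8: -4+26=22 >20, r--
l=0 r=7: -4+22=18 <20, l++
l=1 r=7: 2+22=24 >20, r--
l=1 r=6: 2+16=18 <20, l++
l=2 r=6: 6+16=22 >20, r--
l=2 r=5: 6+11=17 <20, l++
l=3 r=5: 9+11=20, found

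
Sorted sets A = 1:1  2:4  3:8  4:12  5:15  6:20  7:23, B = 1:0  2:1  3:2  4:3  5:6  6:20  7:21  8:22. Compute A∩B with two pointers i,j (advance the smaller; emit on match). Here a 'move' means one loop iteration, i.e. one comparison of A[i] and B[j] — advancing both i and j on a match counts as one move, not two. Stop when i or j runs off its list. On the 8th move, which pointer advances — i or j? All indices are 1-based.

i=1 j=1: 1>0, j++
i=1 j=2: 1==1 emit, i++,j++
i=2 j=3: 4>2, j++
i=2 j=4: 4>3, j++
i=2 j=5: 4<6, i++
i=3 j=5: 8>6, j++
i=3 j=6: 8<20, i++
i=4 j=6: 12<20, i++

i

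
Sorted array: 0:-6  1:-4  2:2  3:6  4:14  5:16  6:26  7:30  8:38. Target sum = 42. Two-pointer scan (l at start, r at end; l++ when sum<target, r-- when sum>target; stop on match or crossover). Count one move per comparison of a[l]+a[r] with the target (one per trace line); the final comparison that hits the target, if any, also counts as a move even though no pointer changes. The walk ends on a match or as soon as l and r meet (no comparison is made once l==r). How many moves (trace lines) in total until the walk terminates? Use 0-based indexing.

8 moves

l=0 r=8: -6+38=32 <42, l++
l=1 r=8: -4+38=34 <42, l++
l=2 r=8: 2+38=40 <42, l++
l=3 r=8: 6+38=44 >42, r--
l=3 r=7: 6+30=36 <42, l++
l=4 r=7: 14+30=44 >42, r--
l=4 r=6: 14+26=40 <42, l++
l=5 r=6: 16+26=42, found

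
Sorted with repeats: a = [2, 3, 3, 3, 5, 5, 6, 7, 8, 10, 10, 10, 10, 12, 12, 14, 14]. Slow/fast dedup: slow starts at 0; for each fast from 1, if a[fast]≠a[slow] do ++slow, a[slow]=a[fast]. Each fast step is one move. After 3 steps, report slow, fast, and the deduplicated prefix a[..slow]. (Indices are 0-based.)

(s=0,f=1) a[fast]=3≠a[slow]=2 write a[1]=3 → slow++,fast++
(s=1,f=2) a[fast]=3=a[slow] dup → fast++
(s=1,f=3) a[fast]=3=a[slow] dup → fast++

slow=1, fast=4, prefix=[2, 3]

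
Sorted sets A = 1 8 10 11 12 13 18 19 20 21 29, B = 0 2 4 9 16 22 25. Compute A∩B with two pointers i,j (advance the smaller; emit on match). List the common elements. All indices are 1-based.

intersection = []

i=1 j=1: 1>0, j++
i=1 j=2: 1<2, i++
i=2 j=2: 8>2, j++
i=2 j=3: 8>4, j++
i=2 j=4: 8<9, i++
i=3 j=4: 10>9, j++
i=3 j=5: 10<16, i++
i=4 j=5: 11<16, i++
i=5 j=5: 12<16, i++
i=6 j=5: 13<16, i++
i=7 j=5: 18>16, j++
i=7 j=6: 18<22, i++
i=8 j=6: 19<22, i++
i=9 j=6: 20<22, i++
i=10 j=6: 21<22, i++
i=11 j=6: 29>22, j++
i=11 j=7: 29>25, j++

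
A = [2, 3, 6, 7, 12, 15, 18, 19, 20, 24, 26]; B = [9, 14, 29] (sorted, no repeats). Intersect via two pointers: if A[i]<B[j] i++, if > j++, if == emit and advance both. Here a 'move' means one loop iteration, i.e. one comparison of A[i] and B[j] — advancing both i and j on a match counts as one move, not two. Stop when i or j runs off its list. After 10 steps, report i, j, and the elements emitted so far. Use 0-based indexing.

i=0 j=0: 2<9, i++
i=1 j=0: 3<9, i++
i=2 j=0: 6<9, i++
i=3 j=0: 7<9, i++
i=4 j=0: 12>9, j++
i=4 j=1: 12<14, i++
i=5 j=1: 15>14, j++
i=5 j=2: 15<29, i++
i=6 j=2: 18<29, i++
i=7 j=2: 19<29, i++

i=8, j=2, emitted=[]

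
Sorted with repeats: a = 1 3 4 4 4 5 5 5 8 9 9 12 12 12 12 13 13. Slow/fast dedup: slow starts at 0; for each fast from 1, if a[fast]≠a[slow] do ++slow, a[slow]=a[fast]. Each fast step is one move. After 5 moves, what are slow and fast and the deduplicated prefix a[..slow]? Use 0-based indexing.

slow=3, fast=6, prefix=[1, 3, 4, 5]

slow=0 fast=1: a[fast]=3≠a[slow]=1 write a[1]=3, slow++,fast++
slow=1 fast=2: a[fast]=4≠a[slow]=3 write a[2]=4, slow++,fast++
slow=2 fast=3: a[fast]=4=a[slow] dup, fast++
slow=2 fast=4: a[fast]=4=a[slow] dup, fast++
slow=2 fast=5: a[fast]=5≠a[slow]=4 write a[3]=5, slow++,fast++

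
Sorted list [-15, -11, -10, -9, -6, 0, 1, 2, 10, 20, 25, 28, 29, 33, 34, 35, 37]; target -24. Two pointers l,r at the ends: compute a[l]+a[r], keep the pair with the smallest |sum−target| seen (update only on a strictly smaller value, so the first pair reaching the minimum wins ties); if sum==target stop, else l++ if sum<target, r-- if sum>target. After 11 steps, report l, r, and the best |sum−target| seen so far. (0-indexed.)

l=0 r=16: -15+37=22 d=46 *, r--
l=0 r=15: -15+35=20 d=44 *, r--
l=0 r=14: -15+34=19 d=43 *, r--
l=0 r=13: -15+33=18 d=42 *, r--
l=0 r=12: -15+29=14 d=38 *, r--
l=0 r=11: -15+28=13 d=37 *, r--
l=0 r=10: -15+25=10 d=34 *, r--
l=0 r=9: -15+20=5 d=29 *, r--
l=0 r=8: -15+10=-5 d=19 *, r--
l=0 r=7: -15+2=-13 d=11 *, r--
l=0 r=6: -15+1=-14 d=10 *, r--

l=0, r=5, best |Δ|=10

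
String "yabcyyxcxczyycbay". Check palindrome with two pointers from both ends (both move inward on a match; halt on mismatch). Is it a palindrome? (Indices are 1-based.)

not a palindrome (mismatch at 7,11)

[1,17] 'y'=='y' → l++,r--
[2,16] 'a'=='a' → l++,r--
[3,15] 'b'=='b' → l++,r--
[4,14] 'c'=='c' → l++,r--
[5,13] 'y'=='y' → l++,r--
[6,12] 'y'=='y' → l++,r--
[7,11] 'x'!='z' → stop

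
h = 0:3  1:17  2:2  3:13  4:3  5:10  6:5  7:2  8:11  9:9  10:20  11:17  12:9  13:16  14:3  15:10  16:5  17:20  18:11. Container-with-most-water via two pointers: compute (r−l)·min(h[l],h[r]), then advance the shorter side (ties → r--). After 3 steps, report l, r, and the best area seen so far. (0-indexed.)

l=2, r=17, best area=272

l=0 r=18: min(3,11)*18=54 best=54 *, l++
l=1 r=18: min(17,11)*17=187 best=187 *, r--
l=1 r=17: min(17,20)*16=272 best=272 *, l++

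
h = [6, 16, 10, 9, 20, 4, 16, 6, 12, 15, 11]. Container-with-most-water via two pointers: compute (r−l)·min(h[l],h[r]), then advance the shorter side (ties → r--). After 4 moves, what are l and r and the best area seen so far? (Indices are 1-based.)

l=2, r=8, best area=120

[1,11] min(6,11)*10=60 best=60 * → l++
[2,11] min(16,11)*9=99 best=99 * → r--
[2,10] min(16,15)*8=120 best=120 * → r--
[2,9] min(16,12)*7=84 best=120 → r--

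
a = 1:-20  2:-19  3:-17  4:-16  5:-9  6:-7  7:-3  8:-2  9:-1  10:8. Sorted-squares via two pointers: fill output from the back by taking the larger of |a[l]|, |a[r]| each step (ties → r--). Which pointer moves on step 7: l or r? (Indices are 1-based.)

l

l=1 r=10: |-20|>|8| out[10]=400, l++
l=2 r=10: |-19|>|8| out[9]=361, l++
l=3 r=10: |-17|>|8| out[8]=289, l++
l=4 r=10: |-16|>|8| out[7]=256, l++
l=5 r=10: |-9|>|8| out[6]=81, l++
l=6 r=10: |-7|<=|8| out[5]=64, r--
l=6 r=9: |-7|>|-1| out[4]=49, l++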